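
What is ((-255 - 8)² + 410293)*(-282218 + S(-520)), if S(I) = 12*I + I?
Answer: -138553969836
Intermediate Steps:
S(I) = 13*I
((-255 - 8)² + 410293)*(-282218 + S(-520)) = ((-255 - 8)² + 410293)*(-282218 + 13*(-520)) = ((-263)² + 410293)*(-282218 - 6760) = (69169 + 410293)*(-288978) = 479462*(-288978) = -138553969836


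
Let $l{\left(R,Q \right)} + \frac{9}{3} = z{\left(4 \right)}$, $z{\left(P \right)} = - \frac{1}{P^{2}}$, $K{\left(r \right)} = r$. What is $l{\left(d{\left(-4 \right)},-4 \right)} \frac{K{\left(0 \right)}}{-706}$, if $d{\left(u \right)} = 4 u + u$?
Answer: $0$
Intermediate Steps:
$z{\left(P \right)} = - \frac{1}{P^{2}}$
$d{\left(u \right)} = 5 u$
$l{\left(R,Q \right)} = - \frac{49}{16}$ ($l{\left(R,Q \right)} = -3 - \frac{1}{16} = - \frac{49}{16}$)
$l{\left(d{\left(-4 \right)},-4 \right)} \frac{K{\left(0 \right)}}{-706} = - \frac{49 \frac{0}{-706}}{16} = - \frac{49 \cdot 0 \left(- \frac{1}{706}\right)}{16} = \left(- \frac{49}{16}\right) 0 = 0$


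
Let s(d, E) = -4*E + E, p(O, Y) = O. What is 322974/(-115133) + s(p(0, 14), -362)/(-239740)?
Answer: -38777410599/13800992710 ≈ -2.8098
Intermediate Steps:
s(d, E) = -3*E
322974/(-115133) + s(p(0, 14), -362)/(-239740) = 322974/(-115133) - 3*(-362)/(-239740) = 322974*(-1/115133) + 1086*(-1/239740) = -322974/115133 - 543/119870 = -38777410599/13800992710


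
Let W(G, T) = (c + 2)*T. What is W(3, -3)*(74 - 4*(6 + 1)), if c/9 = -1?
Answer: 966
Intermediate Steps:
c = -9 (c = 9*(-1) = -9)
W(G, T) = -7*T (W(G, T) = (-9 + 2)*T = -7*T)
W(3, -3)*(74 - 4*(6 + 1)) = (-7*(-3))*(74 - 4*(6 + 1)) = 21*(74 - 4*7) = 21*(74 - 28) = 21*46 = 966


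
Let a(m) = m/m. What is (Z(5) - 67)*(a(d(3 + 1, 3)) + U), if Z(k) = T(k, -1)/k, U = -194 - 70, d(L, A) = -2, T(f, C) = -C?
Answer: 87842/5 ≈ 17568.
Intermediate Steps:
U = -264
a(m) = 1
Z(k) = 1/k (Z(k) = (-1*(-1))/k = 1/k)
(Z(5) - 67)*(a(d(3 + 1, 3)) + U) = (1/5 - 67)*(1 - 264) = (⅕ - 67)*(-263) = -334/5*(-263) = 87842/5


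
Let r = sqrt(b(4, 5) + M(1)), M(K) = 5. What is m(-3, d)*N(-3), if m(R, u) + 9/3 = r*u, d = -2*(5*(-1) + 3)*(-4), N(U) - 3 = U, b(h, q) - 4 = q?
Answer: 0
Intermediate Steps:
b(h, q) = 4 + q
N(U) = 3 + U
r = sqrt(14) (r = sqrt((4 + 5) + 5) = sqrt(9 + 5) = sqrt(14) ≈ 3.7417)
d = -16 (d = -2*(-5 + 3)*(-4) = -2*(-2)*(-4) = 4*(-4) = -16)
m(R, u) = -3 + u*sqrt(14) (m(R, u) = -3 + sqrt(14)*u = -3 + u*sqrt(14))
m(-3, d)*N(-3) = (-3 - 16*sqrt(14))*(3 - 3) = (-3 - 16*sqrt(14))*0 = 0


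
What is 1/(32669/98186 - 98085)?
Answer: -98186/9630541141 ≈ -1.0195e-5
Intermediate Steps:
1/(32669/98186 - 98085) = 1/(-9630541141/98186) = -98186/9630541141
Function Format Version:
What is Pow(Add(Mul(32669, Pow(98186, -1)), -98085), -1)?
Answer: Rational(-98186, 9630541141) ≈ -1.0195e-5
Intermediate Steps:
Pow(Add(Mul(32669, Pow(98186, -1)), -98085), -1) = Pow(Add(Mul(32669, Rational(1, 98186)), -98085), -1) = Pow(Add(Rational(32669, 98186), -98085), -1) = Pow(Rational(-9630541141, 98186), -1) = Rational(-98186, 9630541141)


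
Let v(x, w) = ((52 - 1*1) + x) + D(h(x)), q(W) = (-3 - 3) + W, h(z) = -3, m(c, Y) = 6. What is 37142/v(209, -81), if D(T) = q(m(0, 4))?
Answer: 18571/130 ≈ 142.85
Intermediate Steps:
q(W) = -6 + W
D(T) = 0 (D(T) = -6 + 6 = 0)
v(x, w) = 51 + x (v(x, w) = ((52 - 1*1) + x) + 0 = ((52 - 1) + x) + 0 = (51 + x) + 0 = 51 + x)
37142/v(209, -81) = 37142/(51 + 209) = 37142/260 = 37142*(1/260) = 18571/130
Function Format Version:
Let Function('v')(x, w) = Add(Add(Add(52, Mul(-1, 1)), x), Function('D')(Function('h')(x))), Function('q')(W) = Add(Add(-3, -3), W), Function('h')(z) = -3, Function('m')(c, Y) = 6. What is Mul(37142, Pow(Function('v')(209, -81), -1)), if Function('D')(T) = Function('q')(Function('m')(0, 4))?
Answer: Rational(18571, 130) ≈ 142.85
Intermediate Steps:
Function('q')(W) = Add(-6, W)
Function('D')(T) = 0 (Function('D')(T) = Add(-6, 6) = 0)
Function('v')(x, w) = Add(51, x) (Function('v')(x, w) = Add(Add(Add(52, Mul(-1, 1)), x), 0) = Add(Add(Add(52, -1), x), 0) = Add(Add(51, x), 0) = Add(51, x))
Mul(37142, Pow(Function('v')(209, -81), -1)) = Mul(37142, Pow(Add(51, 209), -1)) = Mul(37142, Pow(260, -1)) = Mul(37142, Rational(1, 260)) = Rational(18571, 130)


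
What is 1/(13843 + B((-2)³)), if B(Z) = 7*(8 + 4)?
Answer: 1/13927 ≈ 7.1803e-5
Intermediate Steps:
B(Z) = 84 (B(Z) = 7*12 = 84)
1/(13843 + B((-2)³)) = 1/(13843 + 84) = 1/13927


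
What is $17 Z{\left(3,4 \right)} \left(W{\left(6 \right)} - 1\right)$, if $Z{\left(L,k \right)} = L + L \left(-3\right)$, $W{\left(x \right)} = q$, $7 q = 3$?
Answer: $\frac{408}{7} \approx 58.286$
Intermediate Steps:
$q = \frac{3}{7}$ ($q = \frac{1}{7} \cdot 3 = \frac{3}{7} \approx 0.42857$)
$W{\left(x \right)} = \frac{3}{7}$
$Z{\left(L,k \right)} = - 2 L$ ($Z{\left(L,k \right)} = L - 3 L = - 2 L$)
$17 Z{\left(3,4 \right)} \left(W{\left(6 \right)} - 1\right) = 17 \left(\left(-2\right) 3\right) \left(\frac{3}{7} - 1\right) = 17 \left(-6\right) \left(\frac{3}{7} - 1\right) = \left(-102\right) \left(- \frac{4}{7}\right) = \frac{408}{7}$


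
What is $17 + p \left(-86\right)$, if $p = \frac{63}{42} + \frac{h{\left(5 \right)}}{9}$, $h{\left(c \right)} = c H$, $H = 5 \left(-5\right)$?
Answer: $\frac{9742}{9} \approx 1082.4$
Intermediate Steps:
$H = -25$
$h{\left(c \right)} = - 25 c$ ($h{\left(c \right)} = c \left(-25\right) = - 25 c$)
$p = - \frac{223}{18}$ ($p = \frac{63}{42} + \frac{\left(-25\right) 5}{9} = 63 \cdot \frac{1}{42} - \frac{125}{9} = \frac{3}{2} - \frac{125}{9} = - \frac{223}{18} \approx -12.389$)
$17 + p \left(-86\right) = 17 - - \frac{9589}{9} = 17 + \frac{9589}{9} = \frac{9742}{9}$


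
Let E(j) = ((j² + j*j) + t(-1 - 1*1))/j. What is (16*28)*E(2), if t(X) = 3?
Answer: 2464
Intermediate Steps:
E(j) = (3 + 2*j²)/j (E(j) = ((j² + j*j) + 3)/j = ((j² + j²) + 3)/j = (2*j² + 3)/j = (3 + 2*j²)/j)
(16*28)*E(2) = (16*28)*(2*2 + 3/2) = 448*(4 + 3*(½)) = 448*(4 + 3/2) = 448*(11/2) = 2464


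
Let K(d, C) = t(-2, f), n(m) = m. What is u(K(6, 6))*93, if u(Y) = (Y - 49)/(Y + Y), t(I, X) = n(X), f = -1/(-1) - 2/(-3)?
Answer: -6603/5 ≈ -1320.6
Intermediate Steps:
f = 5/3 (f = -1*(-1) - 2*(-1/3) = 1 + 2/3 = 5/3 ≈ 1.6667)
t(I, X) = X
K(d, C) = 5/3
u(Y) = (-49 + Y)/(2*Y) (u(Y) = (-49 + Y)/((2*Y)) = (-49 + Y)*(1/(2*Y)) = (-49 + Y)/(2*Y))
u(K(6, 6))*93 = ((-49 + 5/3)/(2*(5/3)))*93 = ((1/2)*(3/5)*(-142/3))*93 = -71/5*93 = -6603/5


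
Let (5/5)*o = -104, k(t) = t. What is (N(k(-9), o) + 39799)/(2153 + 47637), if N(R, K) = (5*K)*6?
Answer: 36679/49790 ≈ 0.73667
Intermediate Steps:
o = -104
N(R, K) = 30*K
(N(k(-9), o) + 39799)/(2153 + 47637) = (30*(-104) + 39799)/(2153 + 47637) = (-3120 + 39799)/49790 = 36679*(1/49790) = 36679/49790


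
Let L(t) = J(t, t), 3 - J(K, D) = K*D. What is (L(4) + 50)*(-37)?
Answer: -1369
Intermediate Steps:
J(K, D) = 3 - D*K (J(K, D) = 3 - K*D = 3 - D*K)
L(t) = 3 - t**2 (L(t) = 3 - t*t = 3 - t**2)
(L(4) + 50)*(-37) = ((3 - 1*4**2) + 50)*(-37) = ((3 - 1*16) + 50)*(-37) = ((3 - 16) + 50)*(-37) = (-13 + 50)*(-37) = 37*(-37) = -1369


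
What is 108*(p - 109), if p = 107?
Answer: -216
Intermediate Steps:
108*(p - 109) = 108*(107 - 109) = 108*(-2) = -216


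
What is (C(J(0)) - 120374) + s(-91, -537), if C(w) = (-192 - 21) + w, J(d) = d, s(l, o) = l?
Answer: -120678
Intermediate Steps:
C(w) = -213 + w
(C(J(0)) - 120374) + s(-91, -537) = ((-213 + 0) - 120374) - 91 = (-213 - 120374) - 91 = -120587 - 91 = -120678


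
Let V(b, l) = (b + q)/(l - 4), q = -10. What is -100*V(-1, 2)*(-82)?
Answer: 45100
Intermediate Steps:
V(b, l) = (-10 + b)/(-4 + l) (V(b, l) = (b - 10)/(l - 4) = (-10 + b)/(-4 + l))
-100*V(-1, 2)*(-82) = -100*(-10 - 1)/(-4 + 2)*(-82) = -100*(-11)/(-2)*(-82) = -(-50)*(-11)*(-82) = -100*11/2*(-82) = -550*(-82) = 45100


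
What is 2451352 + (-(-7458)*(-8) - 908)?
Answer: 2390780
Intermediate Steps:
2451352 + (-(-7458)*(-8) - 908) = 2451352 + (-339*176 - 908) = 2451352 + (-59664 - 908) = 2451352 - 60572 = 2390780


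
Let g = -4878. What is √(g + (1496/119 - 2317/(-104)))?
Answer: 3*I*√71299774/364 ≈ 69.593*I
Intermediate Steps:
√(g + (1496/119 - 2317/(-104))) = √(-4878 + (1496/119 - 2317/(-104))) = √(-4878 + (1496*(1/119) - 2317*(-1/104))) = √(-4878 + (88/7 + 2317/104)) = √(-4878 + 25371/728) = √(-3525813/728) = 3*I*√71299774/364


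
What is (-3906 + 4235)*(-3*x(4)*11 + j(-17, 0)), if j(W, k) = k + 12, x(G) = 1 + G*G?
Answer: -180621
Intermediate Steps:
x(G) = 1 + G²
j(W, k) = 12 + k
(-3906 + 4235)*(-3*x(4)*11 + j(-17, 0)) = (-3906 + 4235)*(-3*(1 + 4²)*11 + (12 + 0)) = 329*(-3*(1 + 16)*11 + 12) = 329*(-3*17*11 + 12) = 329*(-51*11 + 12) = 329*(-561 + 12) = 329*(-549) = -180621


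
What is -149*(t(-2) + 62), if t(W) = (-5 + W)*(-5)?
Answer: -14453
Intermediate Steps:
t(W) = 25 - 5*W
-149*(t(-2) + 62) = -149*((25 - 5*(-2)) + 62) = -149*((25 + 10) + 62) = -149*(35 + 62) = -149*97 = -14453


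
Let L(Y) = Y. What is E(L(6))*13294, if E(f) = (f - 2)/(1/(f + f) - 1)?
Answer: -638112/11 ≈ -58010.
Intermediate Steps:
E(f) = (-2 + f)/(-1 + 1/(2*f)) (E(f) = (-2 + f)/(1/(2*f) - 1) = (-2 + f)/(-1 + 1/(2*f)))
E(L(6))*13294 = (2*6*(2 - 1*6)/(-1 + 2*6))*13294 = (2*6*(2 - 6)/(-1 + 12))*13294 = (2*6*(-4)/11)*13294 = (2*6*(1/11)*(-4))*13294 = -48/11*13294 = -638112/11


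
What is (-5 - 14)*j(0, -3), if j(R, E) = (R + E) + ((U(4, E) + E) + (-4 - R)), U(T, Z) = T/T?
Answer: 171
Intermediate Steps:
U(T, Z) = 1
j(R, E) = -3 + 2*E (j(R, E) = (R + E) + ((1 + E) + (-4 - R)) = (E + R) + (-3 + E - R) = -3 + 2*E)
(-5 - 14)*j(0, -3) = (-5 - 14)*(-3 + 2*(-3)) = -19*(-3 - 6) = -19*(-9) = 171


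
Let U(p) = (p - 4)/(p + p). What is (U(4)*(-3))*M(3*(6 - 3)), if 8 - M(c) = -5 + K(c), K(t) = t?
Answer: 0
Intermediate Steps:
U(p) = (-4 + p)/(2*p) (U(p) = (-4 + p)/((2*p)) = (-4 + p)*(1/(2*p)) = (-4 + p)/(2*p))
M(c) = 13 - c (M(c) = 8 - (-5 + c) = 8 + (5 - c) = 13 - c)
(U(4)*(-3))*M(3*(6 - 3)) = (((½)*(-4 + 4)/4)*(-3))*(13 - 3*(6 - 3)) = (((½)*(¼)*0)*(-3))*(13 - 3*3) = (0*(-3))*(13 - 1*9) = 0*(13 - 9) = 0*4 = 0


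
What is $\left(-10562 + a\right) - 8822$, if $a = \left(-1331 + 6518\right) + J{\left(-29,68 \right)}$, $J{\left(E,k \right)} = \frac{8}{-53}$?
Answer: $- \frac{752449}{53} \approx -14197.0$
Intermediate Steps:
$J{\left(E,k \right)} = - \frac{8}{53}$ ($J{\left(E,k \right)} = 8 \left(- \frac{1}{53}\right) = - \frac{8}{53}$)
$a = \frac{274903}{53}$ ($a = \left(-1331 + 6518\right) - \frac{8}{53} = 5187 - \frac{8}{53} = \frac{274903}{53} \approx 5186.9$)
$\left(-10562 + a\right) - 8822 = \left(-10562 + \frac{274903}{53}\right) - 8822 = - \frac{284883}{53} - 8822 = - \frac{752449}{53}$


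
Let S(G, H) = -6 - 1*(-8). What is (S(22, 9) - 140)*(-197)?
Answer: 27186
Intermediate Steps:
S(G, H) = 2 (S(G, H) = -6 + 8 = 2)
(S(22, 9) - 140)*(-197) = (2 - 140)*(-197) = -138*(-197) = 27186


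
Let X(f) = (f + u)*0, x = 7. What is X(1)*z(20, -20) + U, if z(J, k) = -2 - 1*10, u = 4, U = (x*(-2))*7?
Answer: -98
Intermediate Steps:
U = -98 (U = (7*(-2))*7 = -14*7 = -98)
z(J, k) = -12 (z(J, k) = -2 - 10 = -12)
X(f) = 0 (X(f) = (f + 4)*0 = (4 + f)*0 = 0)
X(1)*z(20, -20) + U = 0*(-12) - 98 = 0 - 98 = -98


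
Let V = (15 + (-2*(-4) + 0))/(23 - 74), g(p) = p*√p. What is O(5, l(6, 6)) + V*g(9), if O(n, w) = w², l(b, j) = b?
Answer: 405/17 ≈ 23.824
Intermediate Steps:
g(p) = p^(3/2)
V = -23/51 (V = (15 + (8 + 0))/(-51) = (15 + 8)*(-1/51) = 23*(-1/51) = -23/51 ≈ -0.45098)
O(5, l(6, 6)) + V*g(9) = 6² - 23*9^(3/2)/51 = 36 - 23/51*27 = 36 - 207/17 = 405/17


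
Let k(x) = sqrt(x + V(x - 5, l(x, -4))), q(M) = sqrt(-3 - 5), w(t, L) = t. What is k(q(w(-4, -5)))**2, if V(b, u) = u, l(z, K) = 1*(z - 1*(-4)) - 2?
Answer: 2 + 4*I*sqrt(2) ≈ 2.0 + 5.6569*I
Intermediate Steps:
l(z, K) = 2 + z (l(z, K) = 1*(z + 4) - 2 = 1*(4 + z) - 2 = (4 + z) - 2 = 2 + z)
q(M) = 2*I*sqrt(2) (q(M) = sqrt(-8) = 2*I*sqrt(2))
k(x) = sqrt(2 + 2*x) (k(x) = sqrt(x + (2 + x)) = sqrt(2 + 2*x))
k(q(w(-4, -5)))**2 = (sqrt(2 + 2*(2*I*sqrt(2))))**2 = (sqrt(2 + 4*I*sqrt(2)))**2 = 2 + 4*I*sqrt(2)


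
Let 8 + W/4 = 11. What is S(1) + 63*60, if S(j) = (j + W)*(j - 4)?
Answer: 3741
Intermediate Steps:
W = 12 (W = -32 + 4*11 = -32 + 44 = 12)
S(j) = (-4 + j)*(12 + j) (S(j) = (j + 12)*(j - 4) = (12 + j)*(-4 + j) = (-4 + j)*(12 + j))
S(1) + 63*60 = (-48 + 1**2 + 8*1) + 63*60 = (-48 + 1 + 8) + 3780 = -39 + 3780 = 3741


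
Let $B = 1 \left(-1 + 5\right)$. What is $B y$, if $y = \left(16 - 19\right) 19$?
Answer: $-228$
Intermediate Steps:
$y = -57$ ($y = \left(-3\right) 19 = -57$)
$B = 4$ ($B = 1 \cdot 4 = 4$)
$B y = 4 \left(-57\right) = -228$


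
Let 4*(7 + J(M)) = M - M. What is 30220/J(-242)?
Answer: -30220/7 ≈ -4317.1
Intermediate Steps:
J(M) = -7 (J(M) = -7 + (M - M)/4 = -7 + (1/4)*0 = -7 + 0 = -7)
30220/J(-242) = 30220/(-7) = 30220*(-1/7) = -30220/7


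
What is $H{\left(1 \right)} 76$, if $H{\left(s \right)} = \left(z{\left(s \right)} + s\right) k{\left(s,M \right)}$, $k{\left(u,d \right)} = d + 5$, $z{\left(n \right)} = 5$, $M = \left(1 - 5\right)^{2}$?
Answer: $9576$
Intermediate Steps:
$M = 16$ ($M = \left(-4\right)^{2} = 16$)
$k{\left(u,d \right)} = 5 + d$
$H{\left(s \right)} = 105 + 21 s$ ($H{\left(s \right)} = \left(5 + s\right) \left(5 + 16\right) = \left(5 + s\right) 21 = 105 + 21 s$)
$H{\left(1 \right)} 76 = \left(105 + 21 \cdot 1\right) 76 = \left(105 + 21\right) 76 = 126 \cdot 76 = 9576$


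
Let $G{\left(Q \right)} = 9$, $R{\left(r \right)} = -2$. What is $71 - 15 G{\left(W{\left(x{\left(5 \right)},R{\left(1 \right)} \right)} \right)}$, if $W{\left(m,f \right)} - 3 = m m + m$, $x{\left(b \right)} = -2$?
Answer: $-64$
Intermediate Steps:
$W{\left(m,f \right)} = 3 + m + m^{2}$ ($W{\left(m,f \right)} = 3 + \left(m m + m\right) = 3 + \left(m^{2} + m\right) = 3 + \left(m + m^{2}\right) = 3 + m + m^{2}$)
$71 - 15 G{\left(W{\left(x{\left(5 \right)},R{\left(1 \right)} \right)} \right)} = 71 - 135 = -64$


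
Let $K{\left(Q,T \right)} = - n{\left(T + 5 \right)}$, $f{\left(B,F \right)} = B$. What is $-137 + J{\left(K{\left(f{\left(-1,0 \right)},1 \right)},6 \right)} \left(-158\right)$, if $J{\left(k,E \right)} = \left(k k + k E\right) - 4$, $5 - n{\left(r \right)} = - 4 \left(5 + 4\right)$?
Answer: $-226235$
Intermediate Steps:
$n{\left(r \right)} = 41$ ($n{\left(r \right)} = 5 - - 4 \left(5 + 4\right) = 5 - \left(-4\right) 9 = 5 - -36 = 5 + 36 = 41$)
$K{\left(Q,T \right)} = -41$ ($K{\left(Q,T \right)} = \left(-1\right) 41 = -41$)
$J{\left(k,E \right)} = -4 + k^{2} + E k$ ($J{\left(k,E \right)} = \left(k^{2} + E k\right) - 4 = -4 + k^{2} + E k$)
$-137 + J{\left(K{\left(f{\left(-1,0 \right)},1 \right)},6 \right)} \left(-158\right) = -137 + \left(-4 + \left(-41\right)^{2} + 6 \left(-41\right)\right) \left(-158\right) = -137 + \left(-4 + 1681 - 246\right) \left(-158\right) = -137 + 1431 \left(-158\right) = -137 - 226098 = -226235$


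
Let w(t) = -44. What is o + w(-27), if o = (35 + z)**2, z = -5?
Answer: 856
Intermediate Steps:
o = 900 (o = (35 - 5)**2 = 30**2 = 900)
o + w(-27) = 900 - 44 = 856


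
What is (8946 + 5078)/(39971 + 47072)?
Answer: 14024/87043 ≈ 0.16112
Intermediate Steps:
(8946 + 5078)/(39971 + 47072) = 14024/87043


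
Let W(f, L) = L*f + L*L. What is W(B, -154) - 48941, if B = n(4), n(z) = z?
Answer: -25841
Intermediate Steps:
B = 4
W(f, L) = L² + L*f (W(f, L) = L*f + L² = L² + L*f)
W(B, -154) - 48941 = -154*(-154 + 4) - 48941 = -154*(-150) - 48941 = 23100 - 48941 = -25841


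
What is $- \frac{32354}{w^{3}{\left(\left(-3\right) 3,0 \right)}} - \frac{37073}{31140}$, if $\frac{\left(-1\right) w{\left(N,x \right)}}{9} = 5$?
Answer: $- \frac{52683857}{63058500} \approx -0.83548$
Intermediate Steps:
$w{\left(N,x \right)} = -45$ ($w{\left(N,x \right)} = \left(-9\right) 5 = -45$)
$- \frac{32354}{w^{3}{\left(\left(-3\right) 3,0 \right)}} - \frac{37073}{31140} = - \frac{32354}{\left(-45\right)^{3}} - \frac{37073}{31140} = - \frac{32354}{-91125} - \frac{37073}{31140} = \left(-32354\right) \left(- \frac{1}{91125}\right) - \frac{37073}{31140} = \frac{32354}{91125} - \frac{37073}{31140} = - \frac{52683857}{63058500}$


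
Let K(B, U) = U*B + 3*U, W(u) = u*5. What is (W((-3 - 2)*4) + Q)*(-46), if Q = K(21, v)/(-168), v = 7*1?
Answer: 4646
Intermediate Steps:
v = 7
W(u) = 5*u
K(B, U) = 3*U + B*U (K(B, U) = B*U + 3*U = 3*U + B*U)
Q = -1 (Q = (7*(3 + 21))/(-168) = (7*24)*(-1/168) = 168*(-1/168) = -1)
(W((-3 - 2)*4) + Q)*(-46) = (5*((-3 - 2)*4) - 1)*(-46) = (5*(-5*4) - 1)*(-46) = (5*(-20) - 1)*(-46) = (-100 - 1)*(-46) = -101*(-46) = 4646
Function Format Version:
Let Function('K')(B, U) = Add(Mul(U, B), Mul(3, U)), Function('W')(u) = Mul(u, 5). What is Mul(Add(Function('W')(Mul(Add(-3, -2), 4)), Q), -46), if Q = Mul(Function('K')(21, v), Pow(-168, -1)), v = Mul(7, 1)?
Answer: 4646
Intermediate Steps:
v = 7
Function('W')(u) = Mul(5, u)
Function('K')(B, U) = Add(Mul(3, U), Mul(B, U)) (Function('K')(B, U) = Add(Mul(B, U), Mul(3, U)) = Add(Mul(3, U), Mul(B, U)))
Q = -1 (Q = Mul(Mul(7, Add(3, 21)), Pow(-168, -1)) = Mul(Mul(7, 24), Rational(-1, 168)) = Mul(168, Rational(-1, 168)) = -1)
Mul(Add(Function('W')(Mul(Add(-3, -2), 4)), Q), -46) = Mul(Add(Mul(5, Mul(Add(-3, -2), 4)), -1), -46) = Mul(Add(Mul(5, Mul(-5, 4)), -1), -46) = Mul(Add(Mul(5, -20), -1), -46) = Mul(Add(-100, -1), -46) = Mul(-101, -46) = 4646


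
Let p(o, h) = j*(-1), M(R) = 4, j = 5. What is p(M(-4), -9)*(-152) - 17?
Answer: 743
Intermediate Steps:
p(o, h) = -5 (p(o, h) = 5*(-1) = -5)
p(M(-4), -9)*(-152) - 17 = -5*(-152) - 17 = 760 - 17 = 743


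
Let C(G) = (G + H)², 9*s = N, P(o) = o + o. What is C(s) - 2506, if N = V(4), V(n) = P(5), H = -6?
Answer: -201050/81 ≈ -2482.1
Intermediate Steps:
P(o) = 2*o
V(n) = 10 (V(n) = 2*5 = 10)
N = 10
s = 10/9 (s = (⅑)*10 = 10/9 ≈ 1.1111)
C(G) = (-6 + G)² (C(G) = (G - 6)² = (-6 + G)²)
C(s) - 2506 = (-6 + 10/9)² - 2506 = (-44/9)² - 2506 = 1936/81 - 2506 = -201050/81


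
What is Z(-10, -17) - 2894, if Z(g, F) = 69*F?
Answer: -4067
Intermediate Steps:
Z(-10, -17) - 2894 = 69*(-17) - 2894 = -1173 - 2894 = -4067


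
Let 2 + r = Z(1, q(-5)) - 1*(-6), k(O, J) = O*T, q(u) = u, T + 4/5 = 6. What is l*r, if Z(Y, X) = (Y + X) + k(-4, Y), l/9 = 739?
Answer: -691704/5 ≈ -1.3834e+5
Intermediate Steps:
T = 26/5 (T = -⅘ + 6 = 26/5 ≈ 5.2000)
l = 6651 (l = 9*739 = 6651)
k(O, J) = 26*O/5 (k(O, J) = O*(26/5) = 26*O/5)
Z(Y, X) = -104/5 + X + Y (Z(Y, X) = (Y + X) + (26/5)*(-4) = (X + Y) - 104/5 = -104/5 + X + Y)
r = -104/5 (r = -2 + ((-104/5 - 5 + 1) - 1*(-6)) = -2 + (-124/5 + 6) = -2 - 94/5 = -104/5 ≈ -20.800)
l*r = 6651*(-104/5) = -691704/5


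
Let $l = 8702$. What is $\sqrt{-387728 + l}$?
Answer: $3 i \sqrt{42114} \approx 615.65 i$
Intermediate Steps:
$\sqrt{-387728 + l} = \sqrt{-387728 + 8702} = \sqrt{-379026} = 3 i \sqrt{42114}$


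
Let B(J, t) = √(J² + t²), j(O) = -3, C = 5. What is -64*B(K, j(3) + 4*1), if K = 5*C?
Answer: -64*√626 ≈ -1601.3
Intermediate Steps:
K = 25 (K = 5*5 = 25)
-64*B(K, j(3) + 4*1) = -64*√(25² + (-3 + 4*1)²) = -64*√(625 + (-3 + 4)²) = -64*√(625 + 1²) = -64*√(625 + 1) = -64*√626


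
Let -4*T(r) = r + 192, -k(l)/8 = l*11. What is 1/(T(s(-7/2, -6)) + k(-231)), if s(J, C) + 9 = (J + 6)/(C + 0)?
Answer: 48/973553 ≈ 4.9304e-5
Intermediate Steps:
s(J, C) = -9 + (6 + J)/C (s(J, C) = -9 + (J + 6)/(C + 0) = -9 + (6 + J)/C)
k(l) = -88*l (k(l) = -8*l*11 = -88*l)
T(r) = -48 - r/4 (T(r) = -(r + 192)/4 = -(192 + r)/4 = -48 - r/4)
1/(T(s(-7/2, -6)) + k(-231)) = 1/((-48 - (6 - 7/2 - 9*(-6))/(4*(-6))) - 88*(-231)) = 1/((-48 - (-1)*(6 - 7*1/2 + 54)/24) + 20328) = 1/((-48 - (-1)*(6 - 7/2 + 54)/24) + 20328) = 1/((-48 - (-1)*113/(24*2)) + 20328) = 1/((-48 - 1/4*(-113/12)) + 20328) = 1/((-48 + 113/48) + 20328) = 1/(-2191/48 + 20328) = 1/(973553/48) = 48/973553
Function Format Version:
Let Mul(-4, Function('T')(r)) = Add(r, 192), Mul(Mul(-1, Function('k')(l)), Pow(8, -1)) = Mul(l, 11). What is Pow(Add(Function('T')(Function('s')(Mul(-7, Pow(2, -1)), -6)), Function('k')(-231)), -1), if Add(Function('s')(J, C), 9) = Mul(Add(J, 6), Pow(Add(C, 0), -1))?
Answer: Rational(48, 973553) ≈ 4.9304e-5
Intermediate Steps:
Function('s')(J, C) = Add(-9, Mul(Pow(C, -1), Add(6, J))) (Function('s')(J, C) = Add(-9, Mul(Add(J, 6), Pow(Add(C, 0), -1))) = Add(-9, Mul(Add(6, J), Pow(C, -1))) = Add(-9, Mul(Pow(C, -1), Add(6, J))))
Function('k')(l) = Mul(-88, l) (Function('k')(l) = Mul(-8, Mul(l, 11)) = Mul(-8, Mul(11, l)) = Mul(-88, l))
Function('T')(r) = Add(-48, Mul(Rational(-1, 4), r)) (Function('T')(r) = Mul(Rational(-1, 4), Add(r, 192)) = Mul(Rational(-1, 4), Add(192, r)) = Add(-48, Mul(Rational(-1, 4), r)))
Pow(Add(Function('T')(Function('s')(Mul(-7, Pow(2, -1)), -6)), Function('k')(-231)), -1) = Pow(Add(Add(-48, Mul(Rational(-1, 4), Mul(Pow(-6, -1), Add(6, Mul(-7, Pow(2, -1)), Mul(-9, -6))))), Mul(-88, -231)), -1) = Pow(Add(Add(-48, Mul(Rational(-1, 4), Mul(Rational(-1, 6), Add(6, Mul(-7, Rational(1, 2)), 54)))), 20328), -1) = Pow(Add(Add(-48, Mul(Rational(-1, 4), Mul(Rational(-1, 6), Add(6, Rational(-7, 2), 54)))), 20328), -1) = Pow(Add(Add(-48, Mul(Rational(-1, 4), Mul(Rational(-1, 6), Rational(113, 2)))), 20328), -1) = Pow(Add(Add(-48, Mul(Rational(-1, 4), Rational(-113, 12))), 20328), -1) = Pow(Add(Add(-48, Rational(113, 48)), 20328), -1) = Pow(Add(Rational(-2191, 48), 20328), -1) = Pow(Rational(973553, 48), -1) = Rational(48, 973553)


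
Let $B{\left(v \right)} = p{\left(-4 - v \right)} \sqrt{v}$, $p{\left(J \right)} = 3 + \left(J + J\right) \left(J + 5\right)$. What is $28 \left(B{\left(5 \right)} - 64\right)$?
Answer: $-1792 + 2100 \sqrt{5} \approx 2903.7$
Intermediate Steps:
$p{\left(J \right)} = 3 + 2 J \left(5 + J\right)$
$B{\left(v \right)} = \sqrt{v} \left(-37 - 10 v + 2 \left(-4 - v\right)^{2}\right)$ ($B{\left(v \right)} = \left(3 + 2 \left(-4 - v\right)^{2} + 10 \left(-4 - v\right)\right) \sqrt{v} = \left(3 + 2 \left(-4 - v\right)^{2} - \left(40 + 10 v\right)\right) \sqrt{v} = \left(-37 - 10 v + 2 \left(-4 - v\right)^{2}\right) \sqrt{v} = \sqrt{v} \left(-37 - 10 v + 2 \left(-4 - v\right)^{2}\right)$)
$28 \left(B{\left(5 \right)} - 64\right) = 28 \left(\sqrt{5} \left(-5 + 2 \cdot 5^{2} + 6 \cdot 5\right) - 64\right) = 28 \left(\sqrt{5} \left(-5 + 2 \cdot 25 + 30\right) - 64\right) = 28 \left(\sqrt{5} \left(-5 + 50 + 30\right) - 64\right) = 28 \left(\sqrt{5} \cdot 75 - 64\right) = 28 \left(75 \sqrt{5} - 64\right) = 28 \left(-64 + 75 \sqrt{5}\right) = -1792 + 2100 \sqrt{5}$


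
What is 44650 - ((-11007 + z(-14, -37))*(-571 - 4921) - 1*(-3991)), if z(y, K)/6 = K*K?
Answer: -15298497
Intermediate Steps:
z(y, K) = 6*K² (z(y, K) = 6*(K*K) = 6*K²)
44650 - ((-11007 + z(-14, -37))*(-571 - 4921) - 1*(-3991)) = 44650 - ((-11007 + 6*(-37)²)*(-571 - 4921) - 1*(-3991)) = 44650 - ((-11007 + 6*1369)*(-5492) + 3991) = 44650 - ((-11007 + 8214)*(-5492) + 3991) = 44650 - (-2793*(-5492) + 3991) = 44650 - (15339156 + 3991) = 44650 - 1*15343147 = 44650 - 15343147 = -15298497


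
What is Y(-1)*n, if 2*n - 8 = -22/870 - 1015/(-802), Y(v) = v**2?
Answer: 3223663/697740 ≈ 4.6201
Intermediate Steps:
n = 3223663/697740 (n = 4 + (-22/870 - 1015/(-802))/2 = 4 + (-22*1/870 - 1015*(-1/802))/2 = 4 + (-11/435 + 1015/802)/2 = 4 + (1/2)*(432703/348870) = 4 + 432703/697740 = 3223663/697740 ≈ 4.6201)
Y(-1)*n = (-1)**2*(3223663/697740) = 1*(3223663/697740) = 3223663/697740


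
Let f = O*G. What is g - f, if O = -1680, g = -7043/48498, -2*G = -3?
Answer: 122207917/48498 ≈ 2519.9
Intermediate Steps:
G = 3/2 (G = -1/2*(-3) = 3/2 ≈ 1.5000)
g = -7043/48498 (g = -7043*1/48498 = -7043/48498 ≈ -0.14522)
f = -2520 (f = -1680*3/2 = -2520)
g - f = -7043/48498 - 1*(-2520) = -7043/48498 + 2520 = 122207917/48498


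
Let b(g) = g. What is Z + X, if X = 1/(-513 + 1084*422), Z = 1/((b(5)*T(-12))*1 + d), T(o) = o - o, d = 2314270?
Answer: 554241/211494192490 ≈ 2.6206e-6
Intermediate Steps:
T(o) = 0
Z = 1/2314270 (Z = 1/((5*0)*1 + 2314270) = 1/(0*1 + 2314270) = 1/(0 + 2314270) = 1/2314270 ≈ 4.3210e-7)
X = 1/456935 (X = 1/(-513 + 457448) = 1/456935 ≈ 2.1885e-6)
Z + X = 1/2314270 + 1/456935 = 554241/211494192490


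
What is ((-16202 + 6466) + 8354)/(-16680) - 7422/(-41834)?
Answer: 45403387/174447780 ≈ 0.26027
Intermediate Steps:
((-16202 + 6466) + 8354)/(-16680) - 7422/(-41834) = (-9736 + 8354)*(-1/16680) - 7422*(-1/41834) = -1382*(-1/16680) + 3711/20917 = 691/8340 + 3711/20917 = 45403387/174447780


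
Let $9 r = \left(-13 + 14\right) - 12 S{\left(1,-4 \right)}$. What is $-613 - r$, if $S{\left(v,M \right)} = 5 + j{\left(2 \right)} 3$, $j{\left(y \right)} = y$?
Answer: $- \frac{5386}{9} \approx -598.44$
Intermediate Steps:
$S{\left(v,M \right)} = 11$ ($S{\left(v,M \right)} = 5 + 2 \cdot 3 = 5 + 6 = 11$)
$r = - \frac{131}{9}$ ($r = \frac{\left(-13 + 14\right) - 132}{9} = \frac{1 - 132}{9} = \frac{1}{9} \left(-131\right) = - \frac{131}{9} \approx -14.556$)
$-613 - r = -613 - - \frac{131}{9} = -613 + \frac{131}{9} = - \frac{5386}{9}$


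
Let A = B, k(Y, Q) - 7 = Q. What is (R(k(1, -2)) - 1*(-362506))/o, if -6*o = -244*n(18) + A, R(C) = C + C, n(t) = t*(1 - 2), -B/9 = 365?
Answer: -725032/369 ≈ -1964.9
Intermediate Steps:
B = -3285 (B = -9*365 = -3285)
k(Y, Q) = 7 + Q
A = -3285
n(t) = -t (n(t) = t*(-1) = -t)
R(C) = 2*C
o = -369/2 (o = -(-(-244)*18 - 3285)/6 = -(-244*(-18) - 3285)/6 = -(4392 - 3285)/6 = -⅙*1107 = -369/2 ≈ -184.50)
(R(k(1, -2)) - 1*(-362506))/o = (2*(7 - 2) - 1*(-362506))/(-369/2) = (2*5 + 362506)*(-2/369) = (10 + 362506)*(-2/369) = 362516*(-2/369) = -725032/369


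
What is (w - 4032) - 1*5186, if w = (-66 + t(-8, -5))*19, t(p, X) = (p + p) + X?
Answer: -10871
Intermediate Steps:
t(p, X) = X + 2*p (t(p, X) = 2*p + X = X + 2*p)
w = -1653 (w = (-66 + (-5 + 2*(-8)))*19 = (-66 + (-5 - 16))*19 = (-66 - 21)*19 = -87*19 = -1653)
(w - 4032) - 1*5186 = (-1653 - 4032) - 1*5186 = -5685 - 5186 = -10871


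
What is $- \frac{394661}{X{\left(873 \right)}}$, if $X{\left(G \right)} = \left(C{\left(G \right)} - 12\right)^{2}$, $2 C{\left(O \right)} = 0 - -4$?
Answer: $- \frac{394661}{100} \approx -3946.6$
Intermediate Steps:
$C{\left(O \right)} = 2$ ($C{\left(O \right)} = \frac{0 - -4}{2} = \frac{0 + 4}{2} = \frac{1}{2} \cdot 4 = 2$)
$X{\left(G \right)} = 100$ ($X{\left(G \right)} = \left(2 - 12\right)^{2} = \left(-10\right)^{2} = 100$)
$- \frac{394661}{X{\left(873 \right)}} = - \frac{394661}{100}$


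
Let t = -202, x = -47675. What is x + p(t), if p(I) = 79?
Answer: -47596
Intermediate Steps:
x + p(t) = -47675 + 79 = -47596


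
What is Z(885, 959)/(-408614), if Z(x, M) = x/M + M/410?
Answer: -1282531/160662938660 ≈ -7.9827e-6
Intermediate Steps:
Z(x, M) = M/410 + x/M (Z(x, M) = x/M + M*(1/410) = x/M + M/410 = M/410 + x/M)
Z(885, 959)/(-408614) = ((1/410)*959 + 885/959)/(-408614) = (959/410 + 885*(1/959))*(-1/408614) = (959/410 + 885/959)*(-1/408614) = (1282531/393190)*(-1/408614) = -1282531/160662938660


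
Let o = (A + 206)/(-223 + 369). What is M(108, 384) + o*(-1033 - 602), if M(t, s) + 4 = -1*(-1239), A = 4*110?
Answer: -437950/73 ≈ -5999.3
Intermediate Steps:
A = 440
o = 323/73 (o = (440 + 206)/(-223 + 369) = 646/146 = 646*(1/146) = 323/73 ≈ 4.4247)
M(t, s) = 1235 (M(t, s) = -4 - 1*(-1239) = -4 + 1239 = 1235)
M(108, 384) + o*(-1033 - 602) = 1235 + 323*(-1033 - 602)/73 = 1235 + (323/73)*(-1635) = 1235 - 528105/73 = -437950/73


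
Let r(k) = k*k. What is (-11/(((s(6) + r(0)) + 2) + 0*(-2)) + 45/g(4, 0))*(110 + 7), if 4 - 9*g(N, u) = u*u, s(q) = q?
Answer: 93483/8 ≈ 11685.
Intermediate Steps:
r(k) = k²
g(N, u) = 4/9 - u²/9 (g(N, u) = 4/9 - u*u/9 = 4/9 - u²/9)
(-11/(((s(6) + r(0)) + 2) + 0*(-2)) + 45/g(4, 0))*(110 + 7) = (-11/(((6 + 0²) + 2) + 0*(-2)) + 45/(4/9 - ⅑*0²))*(110 + 7) = (-11/(((6 + 0) + 2) + 0) + 45/(4/9 - ⅑*0))*117 = (-11/((6 + 2) + 0) + 45/(4/9 + 0))*117 = (-11/(8 + 0) + 45/(4/9))*117 = (-11/8 + 45*(9/4))*117 = (-11*⅛ + 405/4)*117 = (-11/8 + 405/4)*117 = (799/8)*117 = 93483/8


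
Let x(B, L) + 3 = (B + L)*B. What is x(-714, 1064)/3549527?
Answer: -249903/3549527 ≈ -0.070405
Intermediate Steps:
x(B, L) = -3 + B*(B + L) (x(B, L) = -3 + (B + L)*B = -3 + B*(B + L))
x(-714, 1064)/3549527 = (-3 + (-714)² - 714*1064)/3549527 = (-3 + 509796 - 759696)*(1/3549527) = -249903*1/3549527 = -249903/3549527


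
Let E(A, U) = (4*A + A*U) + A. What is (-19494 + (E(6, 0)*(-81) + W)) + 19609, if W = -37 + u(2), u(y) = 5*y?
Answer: -2342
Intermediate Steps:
W = -27 (W = -37 + 5*2 = -37 + 10 = -27)
E(A, U) = 5*A + A*U
(-19494 + (E(6, 0)*(-81) + W)) + 19609 = (-19494 + ((6*(5 + 0))*(-81) - 27)) + 19609 = (-19494 + ((6*5)*(-81) - 27)) + 19609 = (-19494 + (30*(-81) - 27)) + 19609 = (-19494 + (-2430 - 27)) + 19609 = (-19494 - 2457) + 19609 = -21951 + 19609 = -2342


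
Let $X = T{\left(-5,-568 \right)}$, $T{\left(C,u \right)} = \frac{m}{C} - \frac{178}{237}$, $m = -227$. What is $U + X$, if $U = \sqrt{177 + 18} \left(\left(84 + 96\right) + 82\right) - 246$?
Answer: $- \frac{238601}{1185} + 262 \sqrt{195} \approx 3457.3$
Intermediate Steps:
$T{\left(C,u \right)} = - \frac{178}{237} - \frac{227}{C}$ ($T{\left(C,u \right)} = - \frac{227}{C} - \frac{178}{237} = - \frac{178}{237} - \frac{227}{C}$)
$U = -246 + 262 \sqrt{195}$ ($U = \sqrt{195} \left(180 + 82\right) - 246 = \sqrt{195} \cdot 262 - 246 = 262 \sqrt{195} - 246 = -246 + 262 \sqrt{195} \approx 3412.6$)
$X = \frac{52909}{1185}$ ($X = - \frac{178}{237} - \frac{227}{-5} = - \frac{178}{237} - - \frac{227}{5} = - \frac{178}{237} + \frac{227}{5} = \frac{52909}{1185} \approx 44.649$)
$U + X = \left(-246 + 262 \sqrt{195}\right) + \frac{52909}{1185} = - \frac{238601}{1185} + 262 \sqrt{195}$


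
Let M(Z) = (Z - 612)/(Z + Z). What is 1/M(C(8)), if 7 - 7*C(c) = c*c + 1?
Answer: 58/2171 ≈ 0.026716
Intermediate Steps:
C(c) = 6/7 - c²/7 (C(c) = 1 - (c*c + 1)/7 = 1 - (c² + 1)/7 = 1 - (1 + c²)/7 = 1 + (-⅐ - c²/7) = 6/7 - c²/7)
M(Z) = (-612 + Z)/(2*Z) (M(Z) = (-612 + Z)/((2*Z)) = (-612 + Z)*(1/(2*Z)) = (-612 + Z)/(2*Z))
1/M(C(8)) = 1/((-612 + (6/7 - ⅐*8²))/(2*(6/7 - ⅐*8²))) = 1/((-612 + (6/7 - ⅐*64))/(2*(6/7 - ⅐*64))) = 1/((-612 + (6/7 - 64/7))/(2*(6/7 - 64/7))) = 1/((-612 - 58/7)/(2*(-58/7))) = 1/((½)*(-7/58)*(-4342/7)) = 1/(2171/58) = 58/2171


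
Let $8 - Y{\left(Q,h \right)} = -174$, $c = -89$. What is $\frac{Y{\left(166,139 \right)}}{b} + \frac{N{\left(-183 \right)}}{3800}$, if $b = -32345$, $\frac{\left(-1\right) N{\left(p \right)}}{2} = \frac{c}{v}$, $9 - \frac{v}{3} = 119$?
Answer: $- \frac{23398541}{4056063000} \approx -0.0057688$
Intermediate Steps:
$v = -330$ ($v = 27 - 357 = -330$)
$N{\left(p \right)} = - \frac{89}{165}$ ($N{\left(p \right)} = - 2 \left(- \frac{89}{-330}\right) = - 2 \left(\left(-89\right) \left(- \frac{1}{330}\right)\right) = \left(-2\right) \frac{89}{330} = - \frac{89}{165}$)
$Y{\left(Q,h \right)} = 182$ ($Y{\left(Q,h \right)} = 8 - -174 = 8 + 174 = 182$)
$\frac{Y{\left(166,139 \right)}}{b} + \frac{N{\left(-183 \right)}}{3800} = \frac{182}{-32345} - \frac{89}{165 \cdot 3800} = 182 \left(- \frac{1}{32345}\right) - \frac{89}{627000} = - \frac{182}{32345} - \frac{89}{627000} = - \frac{23398541}{4056063000}$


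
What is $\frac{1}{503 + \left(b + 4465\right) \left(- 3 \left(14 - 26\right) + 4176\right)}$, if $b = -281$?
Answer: $\frac{1}{17623511} \approx 5.6742 \cdot 10^{-8}$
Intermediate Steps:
$\frac{1}{503 + \left(b + 4465\right) \left(- 3 \left(14 - 26\right) + 4176\right)} = \frac{1}{503 + \left(-281 + 4465\right) \left(- 3 \left(14 - 26\right) + 4176\right)} = \frac{1}{503 + 4184 \left(\left(-3\right) \left(-12\right) + 4176\right)} = \frac{1}{503 + 4184 \left(36 + 4176\right)} = \frac{1}{503 + 4184 \cdot 4212} = \frac{1}{503 + 17623008} = \frac{1}{17623511}$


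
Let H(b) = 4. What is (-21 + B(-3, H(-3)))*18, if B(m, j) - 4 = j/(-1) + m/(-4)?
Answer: -729/2 ≈ -364.50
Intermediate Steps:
B(m, j) = 4 - j - m/4 (B(m, j) = 4 + (j/(-1) + m/(-4)) = 4 + (j*(-1) + m*(-1/4)) = 4 + (-j - m/4) = 4 - j - m/4)
(-21 + B(-3, H(-3)))*18 = (-21 + (4 - 1*4 - 1/4*(-3)))*18 = (-21 + (4 - 4 + 3/4))*18 = (-21 + 3/4)*18 = -81/4*18 = -729/2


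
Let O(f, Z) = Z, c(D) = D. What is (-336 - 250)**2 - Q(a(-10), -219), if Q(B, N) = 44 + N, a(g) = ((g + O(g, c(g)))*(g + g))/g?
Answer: 343571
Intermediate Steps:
a(g) = 4*g (a(g) = ((g + g)*(g + g))/g = ((2*g)*(2*g))/g = (4*g**2)/g = 4*g)
(-336 - 250)**2 - Q(a(-10), -219) = (-336 - 250)**2 - (44 - 219) = (-586)**2 - 1*(-175) = 343396 + 175 = 343571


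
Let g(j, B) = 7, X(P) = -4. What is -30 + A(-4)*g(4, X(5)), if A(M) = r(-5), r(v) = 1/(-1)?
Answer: -37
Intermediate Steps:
r(v) = -1
A(M) = -1
-30 + A(-4)*g(4, X(5)) = -30 - 1*7 = -30 - 7 = -37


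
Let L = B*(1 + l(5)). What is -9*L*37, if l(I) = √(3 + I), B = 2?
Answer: -666 - 1332*√2 ≈ -2549.7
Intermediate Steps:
L = 2 + 4*√2 (L = 2*(1 + √(3 + 5)) = 2*(1 + √8) = 2*(1 + 2*√2) = 2 + 4*√2 ≈ 7.6569)
-9*L*37 = -9*(2 + 4*√2)*37 = (-18 - 36*√2)*37 = -666 - 1332*√2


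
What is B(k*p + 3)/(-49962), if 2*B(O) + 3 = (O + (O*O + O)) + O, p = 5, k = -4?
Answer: -235/99924 ≈ -0.0023518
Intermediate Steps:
B(O) = -3/2 + O**2/2 + 3*O/2 (B(O) = -3/2 + ((O + (O*O + O)) + O)/2 = -3/2 + ((O + (O**2 + O)) + O)/2 = -3/2 + ((O + (O + O**2)) + O)/2 = -3/2 + ((O**2 + 2*O) + O)/2 = -3/2 + (O**2 + 3*O)/2 = -3/2 + (O**2/2 + 3*O/2) = -3/2 + O**2/2 + 3*O/2)
B(k*p + 3)/(-49962) = (-3/2 + (-4*5 + 3)**2/2 + 3*(-4*5 + 3)/2)/(-49962) = (-3/2 + (-20 + 3)**2/2 + 3*(-20 + 3)/2)*(-1/49962) = (-3/2 + (1/2)*(-17)**2 + (3/2)*(-17))*(-1/49962) = (-3/2 + (1/2)*289 - 51/2)*(-1/49962) = (-3/2 + 289/2 - 51/2)*(-1/49962) = (235/2)*(-1/49962) = -235/99924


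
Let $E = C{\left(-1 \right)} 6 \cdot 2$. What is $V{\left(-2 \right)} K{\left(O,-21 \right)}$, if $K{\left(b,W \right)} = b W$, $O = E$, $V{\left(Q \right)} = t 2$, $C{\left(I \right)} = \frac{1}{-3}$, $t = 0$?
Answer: $0$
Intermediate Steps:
$C{\left(I \right)} = - \frac{1}{3}$
$V{\left(Q \right)} = 0$ ($V{\left(Q \right)} = 0 \cdot 2 = 0$)
$E = -4$ ($E = \left(- \frac{1}{3}\right) 6 \cdot 2 = \left(-2\right) 2 = -4$)
$O = -4$
$K{\left(b,W \right)} = W b$
$V{\left(-2 \right)} K{\left(O,-21 \right)} = 0 \left(\left(-21\right) \left(-4\right)\right) = 0 \cdot 84 = 0$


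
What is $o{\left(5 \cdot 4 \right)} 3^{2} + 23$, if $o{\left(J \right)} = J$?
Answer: $203$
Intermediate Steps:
$o{\left(5 \cdot 4 \right)} 3^{2} + 23 = 5 \cdot 4 \cdot 3^{2} + 23 = 20 \cdot 9 + 23 = 180 + 23 = 203$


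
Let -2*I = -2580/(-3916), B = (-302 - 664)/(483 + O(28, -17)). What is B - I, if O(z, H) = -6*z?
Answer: -80393/29370 ≈ -2.7372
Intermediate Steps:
B = -46/15 (B = (-302 - 664)/(483 - 6*28) = -966/(483 - 168) = -966/315 = -966*1/315 = -46/15 ≈ -3.0667)
I = -645/1958 (I = -(-1290)/(-3916) = -(-1290)*(-1)/3916 = -½*645/979 = -645/1958 ≈ -0.32942)
B - I = -46/15 - 1*(-645/1958) = -46/15 + 645/1958 = -80393/29370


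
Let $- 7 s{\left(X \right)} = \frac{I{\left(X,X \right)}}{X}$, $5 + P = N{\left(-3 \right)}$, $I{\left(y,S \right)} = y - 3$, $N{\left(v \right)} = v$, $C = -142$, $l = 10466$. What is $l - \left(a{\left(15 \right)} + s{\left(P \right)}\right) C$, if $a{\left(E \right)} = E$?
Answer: $\frac{351907}{28} \approx 12568.0$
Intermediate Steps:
$I{\left(y,S \right)} = -3 + y$ ($I{\left(y,S \right)} = y - 3 = -3 + y$)
$P = -8$ ($P = -5 - 3 = -8$)
$s{\left(X \right)} = - \frac{-3 + X}{7 X}$ ($s{\left(X \right)} = - \frac{\left(-3 + X\right) \frac{1}{X}}{7} = - \frac{\frac{1}{X} \left(-3 + X\right)}{7} = - \frac{-3 + X}{7 X}$)
$l - \left(a{\left(15 \right)} + s{\left(P \right)}\right) C = 10466 - \left(15 + \frac{3 - -8}{7 \left(-8\right)}\right) \left(-142\right) = 10466 - \left(15 + \frac{1}{7} \left(- \frac{1}{8}\right) \left(3 + 8\right)\right) \left(-142\right) = 10466 - \left(15 + \frac{1}{7} \left(- \frac{1}{8}\right) 11\right) \left(-142\right) = 10466 - \left(15 - \frac{11}{56}\right) \left(-142\right) = 10466 - \frac{829}{56} \left(-142\right) = 10466 - - \frac{58859}{28} = 10466 + \frac{58859}{28} = \frac{351907}{28}$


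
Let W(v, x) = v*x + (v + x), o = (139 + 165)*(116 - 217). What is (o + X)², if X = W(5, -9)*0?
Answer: 942735616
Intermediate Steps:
o = -30704 (o = 304*(-101) = -30704)
W(v, x) = v + x + v*x
X = 0 (X = (5 - 9 + 5*(-9))*0 = (5 - 9 - 45)*0 = -49*0 = 0)
(o + X)² = (-30704 + 0)² = (-30704)² = 942735616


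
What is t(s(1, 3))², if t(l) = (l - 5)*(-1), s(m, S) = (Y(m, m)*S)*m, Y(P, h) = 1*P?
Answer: 4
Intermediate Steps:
Y(P, h) = P
s(m, S) = S*m² (s(m, S) = (m*S)*m = (S*m)*m = S*m²)
t(l) = 5 - l (t(l) = (-5 + l)*(-1) = 5 - l)
t(s(1, 3))² = (5 - 3*1²)² = (5 - 3)² = 2² = 4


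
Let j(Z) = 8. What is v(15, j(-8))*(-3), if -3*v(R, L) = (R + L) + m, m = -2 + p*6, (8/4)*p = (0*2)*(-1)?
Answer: 21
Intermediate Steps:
p = 0 (p = ((0*2)*(-1))/2 = (0*(-1))/2 = (½)*0 = 0)
m = -2 (m = -2 + 0*6 = -2 + 0 = -2)
v(R, L) = ⅔ - L/3 - R/3 (v(R, L) = -((R + L) - 2)/3 = -((L + R) - 2)/3 = -(-2 + L + R)/3 = ⅔ - L/3 - R/3)
v(15, j(-8))*(-3) = (⅔ - ⅓*8 - ⅓*15)*(-3) = (⅔ - 8/3 - 5)*(-3) = -7*(-3) = 21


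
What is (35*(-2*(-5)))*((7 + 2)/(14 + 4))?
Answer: 175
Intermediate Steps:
(35*(-2*(-5)))*((7 + 2)/(14 + 4)) = (35*10)*(9/18) = 350*(9*(1/18)) = 350*(1/2) = 175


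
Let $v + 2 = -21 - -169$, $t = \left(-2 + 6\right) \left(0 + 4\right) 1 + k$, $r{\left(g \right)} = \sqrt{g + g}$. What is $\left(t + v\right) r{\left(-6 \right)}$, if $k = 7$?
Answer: $338 i \sqrt{3} \approx 585.43 i$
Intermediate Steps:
$r{\left(g \right)} = \sqrt{2} \sqrt{g}$ ($r{\left(g \right)} = \sqrt{2 g} = \sqrt{2} \sqrt{g}$)
$t = 23$ ($t = \left(-2 + 6\right) \left(0 + 4\right) 1 + 7 = 4 \cdot 4 \cdot 1 + 7 = 16 \cdot 1 + 7 = 16 + 7 = 23$)
$v = 146$ ($v = -2 - -148 = -2 + \left(-21 + 169\right) = -2 + 148 = 146$)
$\left(t + v\right) r{\left(-6 \right)} = \left(23 + 146\right) \sqrt{2} \sqrt{-6} = 169 \sqrt{2} i \sqrt{6} = 169 \cdot 2 i \sqrt{3} = 338 i \sqrt{3}$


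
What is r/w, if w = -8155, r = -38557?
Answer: 38557/8155 ≈ 4.7280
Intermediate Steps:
r/w = -38557/(-8155) = -38557*(-1/8155) = 38557/8155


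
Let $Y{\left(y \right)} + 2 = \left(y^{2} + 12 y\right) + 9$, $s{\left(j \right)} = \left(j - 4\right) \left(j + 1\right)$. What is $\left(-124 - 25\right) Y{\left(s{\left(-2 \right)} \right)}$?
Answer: $-17135$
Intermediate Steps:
$s{\left(j \right)} = \left(1 + j\right) \left(-4 + j\right)$ ($s{\left(j \right)} = \left(-4 + j\right) \left(1 + j\right) = \left(1 + j\right) \left(-4 + j\right)$)
$Y{\left(y \right)} = 7 + y^{2} + 12 y$ ($Y{\left(y \right)} = -2 + \left(\left(y^{2} + 12 y\right) + 9\right) = -2 + \left(9 + y^{2} + 12 y\right) = 7 + y^{2} + 12 y$)
$\left(-124 - 25\right) Y{\left(s{\left(-2 \right)} \right)} = \left(-124 - 25\right) \left(7 + \left(-4 + \left(-2\right)^{2} - -6\right)^{2} + 12 \left(-4 + \left(-2\right)^{2} - -6\right)\right) = - 149 \left(7 + \left(-4 + 4 + 6\right)^{2} + 12 \left(-4 + 4 + 6\right)\right) = - 149 \left(7 + 6^{2} + 12 \cdot 6\right) = - 149 \left(7 + 36 + 72\right) = \left(-149\right) 115 = -17135$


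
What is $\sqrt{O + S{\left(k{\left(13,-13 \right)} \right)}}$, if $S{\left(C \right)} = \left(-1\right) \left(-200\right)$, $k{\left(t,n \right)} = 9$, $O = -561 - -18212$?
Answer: $\sqrt{17851} \approx 133.61$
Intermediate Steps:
$O = 17651$ ($O = -561 + 18212 = 17651$)
$S{\left(C \right)} = 200$
$\sqrt{O + S{\left(k{\left(13,-13 \right)} \right)}} = \sqrt{17651 + 200} = \sqrt{17851}$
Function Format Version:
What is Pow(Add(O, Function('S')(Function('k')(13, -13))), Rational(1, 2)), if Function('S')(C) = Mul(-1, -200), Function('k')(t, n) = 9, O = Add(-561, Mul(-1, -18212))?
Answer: Pow(17851, Rational(1, 2)) ≈ 133.61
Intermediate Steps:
O = 17651 (O = Add(-561, 18212) = 17651)
Function('S')(C) = 200
Pow(Add(O, Function('S')(Function('k')(13, -13))), Rational(1, 2)) = Pow(Add(17651, 200), Rational(1, 2)) = Pow(17851, Rational(1, 2))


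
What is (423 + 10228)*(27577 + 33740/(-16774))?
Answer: 2463271990279/8387 ≈ 2.9370e+8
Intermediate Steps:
(423 + 10228)*(27577 + 33740/(-16774)) = 10651*(27577 + 33740*(-1/16774)) = 10651*(27577 - 16870/8387) = 10651*(231271429/8387) = 2463271990279/8387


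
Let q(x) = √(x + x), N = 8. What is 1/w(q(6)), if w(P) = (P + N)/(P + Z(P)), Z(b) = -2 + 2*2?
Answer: 1/13 + 3*√3/13 ≈ 0.47663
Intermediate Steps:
Z(b) = 2 (Z(b) = -2 + 4 = 2)
q(x) = √2*√x (q(x) = √(2*x) = √2*√x)
w(P) = (8 + P)/(2 + P) (w(P) = (P + 8)/(P + 2) = (8 + P)/(2 + P))
1/w(q(6)) = 1/((8 + √2*√6)/(2 + √2*√6)) = 1/((8 + 2*√3)/(2 + 2*√3)) = (2 + 2*√3)/(8 + 2*√3)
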